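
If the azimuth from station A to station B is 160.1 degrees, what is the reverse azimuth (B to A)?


back azimuth = (160.1 + 180) mod 360 = 340.1 degrees

340.1 degrees


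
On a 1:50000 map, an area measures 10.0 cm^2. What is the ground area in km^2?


ground_area = 10.0 * (50000/100)^2 = 2500000.0 m^2 = 2.5 km^2

2.5 km^2


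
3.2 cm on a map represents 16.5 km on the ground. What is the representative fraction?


ground = 16.5 km = 1650000 cm; RF denominator = ground / map = 1650000 / 3.2 = 515625; RF = 1:515625

1:515625


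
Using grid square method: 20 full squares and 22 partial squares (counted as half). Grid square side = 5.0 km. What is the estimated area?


effective squares = 20 + 22 * 0.5 = 31.0
area = 31.0 * 25.0 = 775.0 km^2

775.0 km^2


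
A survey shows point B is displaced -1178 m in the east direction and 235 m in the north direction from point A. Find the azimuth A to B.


az = atan2(-1178, 235) = -78.7 deg
adjusted to 0-360: 281.3 degrees

281.3 degrees


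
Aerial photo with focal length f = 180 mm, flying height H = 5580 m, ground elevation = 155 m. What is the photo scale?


scale = f / (H - h) = 180 mm / 5425 m = 180 / 5425000 = 1:30139

1:30139


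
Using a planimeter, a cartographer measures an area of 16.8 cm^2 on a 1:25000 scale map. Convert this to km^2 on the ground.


ground_area = 16.8 * (25000/100)^2 = 1050000.0 m^2 = 1.05 km^2

1.05 km^2


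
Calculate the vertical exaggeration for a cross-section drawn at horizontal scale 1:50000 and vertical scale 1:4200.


VE = horizontal_scale / vertical_scale = 50000 / 4200 ≈ 11.9

11.9x


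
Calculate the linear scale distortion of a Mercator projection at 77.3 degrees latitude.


SF = 1 / cos(77.3) = 1 / 0.219846 = 4.549

4.549


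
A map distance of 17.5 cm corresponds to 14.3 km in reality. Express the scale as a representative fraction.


ground = 14.3 km = 1430000 cm; RF denominator = ground / map = 1430000 / 17.5 ≈ 81714; RF = 1:81714

1:81714


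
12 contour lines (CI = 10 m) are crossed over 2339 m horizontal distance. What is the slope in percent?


elevation change = 12 * 10 = 120 m
slope = 120 / 2339 * 100 = 5.1%

5.1%


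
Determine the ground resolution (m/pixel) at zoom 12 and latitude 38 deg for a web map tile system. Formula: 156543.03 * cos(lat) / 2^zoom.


res = 156543.03 * cos(38) / 2^12 = 156543.03 * 0.78801075 / 4096 = 30.12 m/pixel

30.12 m/pixel


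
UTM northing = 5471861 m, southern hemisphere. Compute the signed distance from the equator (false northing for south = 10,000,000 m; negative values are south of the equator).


For southern: actual = 5471861 - 10000000 = -4528139 m

-4528139 m


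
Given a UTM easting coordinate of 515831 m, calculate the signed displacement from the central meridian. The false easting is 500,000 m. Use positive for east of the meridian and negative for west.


displacement = 515831 - 500000 = 15831 m

15831 m


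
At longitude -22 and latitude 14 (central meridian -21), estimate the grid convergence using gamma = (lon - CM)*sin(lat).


gamma = (-22 - -21) * sin(14) = -1 * 0.241922 = -0.242 degrees

-0.242 degrees


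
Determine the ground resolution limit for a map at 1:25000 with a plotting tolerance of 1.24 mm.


ground = 1.24 mm * 25000 / 1000 = 31.0 m

31.0 m


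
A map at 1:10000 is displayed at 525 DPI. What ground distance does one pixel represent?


pixel_cm = 2.54 / 525 ≈ 0.004838 cm
ground = pixel_cm * 10000 / 100 = 2.54 * 10000 / (525 * 100) = 25400 / 52500 ≈ 0.48 m

0.48 m


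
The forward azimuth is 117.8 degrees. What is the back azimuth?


back azimuth = (117.8 + 180) mod 360 = 297.8 degrees

297.8 degrees


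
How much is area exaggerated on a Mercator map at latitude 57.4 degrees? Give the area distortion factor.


area_distortion = 1/cos^2(57.4) = 3.445

3.445


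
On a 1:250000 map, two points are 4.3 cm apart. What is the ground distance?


ground = 4.3 cm * 250000 / 100 = 10750.0 m = 10.75 km

10.75 km


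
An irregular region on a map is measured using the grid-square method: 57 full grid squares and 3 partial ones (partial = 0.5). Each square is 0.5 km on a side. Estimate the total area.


effective squares = 57 + 3 * 0.5 = 58.5
area = 58.5 * 0.25 = 14.625 km^2

14.625 km^2


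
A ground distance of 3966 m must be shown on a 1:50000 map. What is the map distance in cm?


map_cm = 3966 * 100 / 50000 = 7.932 cm ≈ 7.93 cm

7.93 cm


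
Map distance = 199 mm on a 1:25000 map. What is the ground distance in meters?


ground = 199 mm * 25000 / 1000 = 4975.0 m

4975.0 m


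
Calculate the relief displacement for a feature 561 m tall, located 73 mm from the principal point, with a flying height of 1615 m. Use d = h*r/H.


d = h * r / H = 561 * 73 / 1615 = 25.36 mm

25.36 mm


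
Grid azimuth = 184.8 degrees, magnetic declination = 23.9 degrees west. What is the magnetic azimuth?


magnetic azimuth = grid azimuth - declination (east +ve)
mag_az = 184.8 - -23.9 = 208.7 degrees

208.7 degrees


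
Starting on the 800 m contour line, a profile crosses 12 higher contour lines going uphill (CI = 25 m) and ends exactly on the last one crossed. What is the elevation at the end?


elevation = 800 + 12 * 25 = 1100 m

1100 m


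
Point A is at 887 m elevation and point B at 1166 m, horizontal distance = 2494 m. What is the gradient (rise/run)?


gradient = (1166 - 887) / 2494 = 279 / 2494 = 0.1119

0.1119


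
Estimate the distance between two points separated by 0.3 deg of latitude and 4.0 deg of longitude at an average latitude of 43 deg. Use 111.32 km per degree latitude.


dlat_km = 0.3 * 111.32 = 33.396
dlon_km = 4.0 * 111.32 * cos(43) ≈ 325.657
dist = sqrt(33.396^2 + 325.657^2) ≈ 327.4 km

327.4 km


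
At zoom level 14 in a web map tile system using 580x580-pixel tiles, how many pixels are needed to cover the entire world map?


tiles per axis = 2^14 = 16384
total tiles = 16384^2 = 268435456
pixels per axis = 16384 * 580 = 9502720
total pixels = 9502720^2 = 90301687398400

90301687398400 pixels


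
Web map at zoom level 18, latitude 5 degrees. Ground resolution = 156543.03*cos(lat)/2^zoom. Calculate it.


res = 156543.03 * cos(5) / 2^18 = 156543.03 * 0.9961947 / 262144 = 0.59 m/pixel

0.59 m/pixel


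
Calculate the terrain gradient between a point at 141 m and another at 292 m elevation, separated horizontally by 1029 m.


gradient = (292 - 141) / 1029 = 151 / 1029 = 0.1467

0.1467


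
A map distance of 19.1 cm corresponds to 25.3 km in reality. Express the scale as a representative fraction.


ground = 25.3 km = 2530000 cm; RF denominator = ground / map = 2530000 / 19.1 ≈ 132461; RF = 1:132461

1:132461


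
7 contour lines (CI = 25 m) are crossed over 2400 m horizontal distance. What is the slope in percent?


elevation change = 7 * 25 = 175 m
slope = 175 / 2400 * 100 = 7.3%

7.3%


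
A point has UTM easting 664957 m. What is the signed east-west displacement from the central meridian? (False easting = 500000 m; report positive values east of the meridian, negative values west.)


displacement = 664957 - 500000 = 164957 m

164957 m


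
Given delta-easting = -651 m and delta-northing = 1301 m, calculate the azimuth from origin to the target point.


az = atan2(-651, 1301) = -26.6 deg
adjusted to 0-360: 333.4 degrees

333.4 degrees


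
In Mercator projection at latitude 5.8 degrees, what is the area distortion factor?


area_distortion = 1/cos^2(5.8) = 1.01

1.01


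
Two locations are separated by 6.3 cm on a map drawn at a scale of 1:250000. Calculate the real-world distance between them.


ground = 6.3 cm * 250000 / 100 = 15750.0 m = 15.75 km

15.75 km


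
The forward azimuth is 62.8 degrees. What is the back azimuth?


back azimuth = (62.8 + 180) mod 360 = 242.8 degrees

242.8 degrees


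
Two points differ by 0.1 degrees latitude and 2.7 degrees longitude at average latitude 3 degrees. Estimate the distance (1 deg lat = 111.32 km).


dlat_km = 0.1 * 111.32 = 11.132
dlon_km = 2.7 * 111.32 * cos(3) ≈ 300.152
dist = sqrt(11.132^2 + 300.152^2) ≈ 300.4 km

300.4 km


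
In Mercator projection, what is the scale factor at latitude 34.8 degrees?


SF = 1 / cos(34.8) = 1 / 0.821149 = 1.218

1.218


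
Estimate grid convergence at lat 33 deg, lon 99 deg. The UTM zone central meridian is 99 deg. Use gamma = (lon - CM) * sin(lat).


gamma = (99 - 99) * sin(33) = 0 * 0.544639 = 0.0 degrees

0.0 degrees


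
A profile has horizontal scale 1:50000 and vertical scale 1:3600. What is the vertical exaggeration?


VE = horizontal_scale / vertical_scale = 50000 / 3600 ≈ 13.9

13.9x


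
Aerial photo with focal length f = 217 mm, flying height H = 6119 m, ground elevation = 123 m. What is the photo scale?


scale = f / (H - h) = 217 mm / 5996 m = 217 / 5996000 = 1:27631

1:27631


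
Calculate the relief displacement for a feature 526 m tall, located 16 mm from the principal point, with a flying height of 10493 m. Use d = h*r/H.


d = h * r / H = 526 * 16 / 10493 = 0.8 mm

0.8 mm


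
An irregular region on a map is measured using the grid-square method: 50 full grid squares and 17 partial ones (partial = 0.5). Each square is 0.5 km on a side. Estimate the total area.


effective squares = 50 + 17 * 0.5 = 58.5
area = 58.5 * 0.25 = 14.625 km^2

14.625 km^2


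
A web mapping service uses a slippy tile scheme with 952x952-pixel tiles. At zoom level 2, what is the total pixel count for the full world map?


tiles per axis = 2^2 = 4
total tiles = 4^2 = 16
pixels per axis = 4 * 952 = 3808
total pixels = 3808^2 = 14500864

14500864 pixels


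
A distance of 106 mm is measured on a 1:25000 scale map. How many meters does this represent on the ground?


ground = 106 mm * 25000 / 1000 = 2650.0 m

2650.0 m


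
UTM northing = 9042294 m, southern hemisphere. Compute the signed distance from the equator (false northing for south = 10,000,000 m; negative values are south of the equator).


For southern: actual = 9042294 - 10000000 = -957706 m

-957706 m


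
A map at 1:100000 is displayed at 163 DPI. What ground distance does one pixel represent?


pixel_cm = 2.54 / 163 ≈ 0.015583 cm
ground = pixel_cm * 100000 / 100 = 2.54 * 100000 / (163 * 100) = 254000 / 16300 ≈ 15.58 m

15.58 m


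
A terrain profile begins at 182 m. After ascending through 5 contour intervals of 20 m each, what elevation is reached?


elevation = 182 + 5 * 20 = 282 m

282 m


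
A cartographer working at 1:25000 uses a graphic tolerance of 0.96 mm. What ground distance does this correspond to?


ground = 0.96 mm * 25000 / 1000 = 24.0 m

24.0 m


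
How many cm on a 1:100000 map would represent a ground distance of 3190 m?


map_cm = 3190 * 100 / 100000 = 3.19 cm

3.19 cm


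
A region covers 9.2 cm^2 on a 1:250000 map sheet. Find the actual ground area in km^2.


ground_area = 9.2 * (250000/100)^2 = 57500000.0 m^2 = 57.5 km^2

57.5 km^2


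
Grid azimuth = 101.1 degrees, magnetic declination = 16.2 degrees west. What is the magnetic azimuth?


magnetic azimuth = grid azimuth - declination (east +ve)
mag_az = 101.1 - -16.2 = 117.3 degrees

117.3 degrees


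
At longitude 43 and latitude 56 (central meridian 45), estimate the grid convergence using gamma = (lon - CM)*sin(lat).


gamma = (43 - 45) * sin(56) = -2 * 0.829038 = -1.658 degrees

-1.658 degrees


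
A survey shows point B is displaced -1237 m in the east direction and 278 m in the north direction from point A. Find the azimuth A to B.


az = atan2(-1237, 278) = -77.3 deg
adjusted to 0-360: 282.7 degrees

282.7 degrees


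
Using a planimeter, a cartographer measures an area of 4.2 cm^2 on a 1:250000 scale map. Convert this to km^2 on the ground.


ground_area = 4.2 * (250000/100)^2 = 26250000.0 m^2 = 26.25 km^2

26.25 km^2


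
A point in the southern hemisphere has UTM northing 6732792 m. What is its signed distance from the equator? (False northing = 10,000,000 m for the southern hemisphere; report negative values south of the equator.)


For southern: actual = 6732792 - 10000000 = -3267208 m

-3267208 m


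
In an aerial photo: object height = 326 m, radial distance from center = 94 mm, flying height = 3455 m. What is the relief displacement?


d = h * r / H = 326 * 94 / 3455 = 8.87 mm

8.87 mm


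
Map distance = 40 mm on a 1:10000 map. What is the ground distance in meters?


ground = 40 mm * 10000 / 1000 = 400.0 m

400.0 m


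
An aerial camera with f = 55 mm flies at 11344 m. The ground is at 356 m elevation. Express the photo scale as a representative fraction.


scale = f / (H - h) = 55 mm / 10988 m = 55 / 10988000 = 1:199782

1:199782


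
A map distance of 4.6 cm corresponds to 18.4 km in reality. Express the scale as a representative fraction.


ground = 18.4 km = 1840000 cm; RF denominator = ground / map = 1840000 / 4.6 = 400000; RF = 1:400000

1:400000


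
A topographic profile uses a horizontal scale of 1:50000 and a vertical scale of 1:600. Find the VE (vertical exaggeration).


VE = horizontal_scale / vertical_scale = 50000 / 600 ≈ 83.3

83.3x


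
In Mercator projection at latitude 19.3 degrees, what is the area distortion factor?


area_distortion = 1/cos^2(19.3) = 1.123

1.123


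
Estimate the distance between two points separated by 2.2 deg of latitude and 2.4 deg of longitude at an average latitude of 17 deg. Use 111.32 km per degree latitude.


dlat_km = 2.2 * 111.32 = 244.904
dlon_km = 2.4 * 111.32 * cos(17) ≈ 255.494
dist = sqrt(244.904^2 + 255.494^2) ≈ 353.9 km

353.9 km


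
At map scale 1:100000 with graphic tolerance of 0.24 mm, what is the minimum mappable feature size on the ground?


ground = 0.24 mm * 100000 / 1000 = 24.0 m

24.0 m


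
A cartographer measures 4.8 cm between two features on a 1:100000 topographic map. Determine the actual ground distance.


ground = 4.8 cm * 100000 / 100 = 4800.0 m = 4.8 km

4.8 km


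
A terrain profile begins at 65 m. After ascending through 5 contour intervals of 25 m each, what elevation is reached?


elevation = 65 + 5 * 25 = 190 m

190 m


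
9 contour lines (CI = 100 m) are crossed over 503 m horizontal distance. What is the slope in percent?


elevation change = 9 * 100 = 900 m
slope = 900 / 503 * 100 = 178.9%

178.9%


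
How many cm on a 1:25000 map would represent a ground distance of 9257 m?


map_cm = 9257 * 100 / 25000 = 37.028 cm ≈ 37.03 cm

37.03 cm


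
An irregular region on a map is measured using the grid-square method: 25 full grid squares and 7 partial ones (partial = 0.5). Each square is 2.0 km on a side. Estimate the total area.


effective squares = 25 + 7 * 0.5 = 28.5
area = 28.5 * 4.0 = 114.0 km^2

114.0 km^2


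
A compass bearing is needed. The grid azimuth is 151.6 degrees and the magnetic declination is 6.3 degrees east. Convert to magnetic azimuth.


magnetic azimuth = grid azimuth - declination (east +ve)
mag_az = 151.6 - 6.3 = 145.3 degrees

145.3 degrees


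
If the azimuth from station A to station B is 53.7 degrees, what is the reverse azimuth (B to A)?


back azimuth = (53.7 + 180) mod 360 = 233.7 degrees

233.7 degrees


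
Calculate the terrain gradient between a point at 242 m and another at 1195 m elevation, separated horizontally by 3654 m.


gradient = (1195 - 242) / 3654 = 953 / 3654 = 0.2608

0.2608


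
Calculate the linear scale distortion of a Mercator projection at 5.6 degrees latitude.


SF = 1 / cos(5.6) = 1 / 0.995227 = 1.005

1.005


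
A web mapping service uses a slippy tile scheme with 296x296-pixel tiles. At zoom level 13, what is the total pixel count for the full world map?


tiles per axis = 2^13 = 8192
total tiles = 8192^2 = 67108864
pixels per axis = 8192 * 296 = 2424832
total pixels = 2424832^2 = 5879810228224

5879810228224 pixels


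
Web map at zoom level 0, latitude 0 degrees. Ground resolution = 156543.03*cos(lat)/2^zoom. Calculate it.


res = 156543.03 * cos(0) / 2^0 = 156543.03 * 1.0 / 1 = 156543.03 m/pixel

156543.03 m/pixel


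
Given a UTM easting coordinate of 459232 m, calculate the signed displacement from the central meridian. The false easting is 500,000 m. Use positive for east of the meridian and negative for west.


displacement = 459232 - 500000 = -40768 m

-40768 m


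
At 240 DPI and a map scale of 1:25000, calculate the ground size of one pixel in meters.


pixel_cm = 2.54 / 240 ≈ 0.010583 cm
ground = pixel_cm * 25000 / 100 = 2.54 * 25000 / (240 * 100) = 63500 / 24000 ≈ 2.65 m

2.65 m


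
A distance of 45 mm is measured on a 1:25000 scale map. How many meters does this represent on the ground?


ground = 45 mm * 25000 / 1000 = 1125.0 m

1125.0 m


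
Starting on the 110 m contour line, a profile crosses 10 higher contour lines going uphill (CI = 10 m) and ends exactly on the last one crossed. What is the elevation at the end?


elevation = 110 + 10 * 10 = 210 m

210 m


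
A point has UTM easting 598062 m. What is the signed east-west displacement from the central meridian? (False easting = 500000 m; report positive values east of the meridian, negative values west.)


displacement = 598062 - 500000 = 98062 m

98062 m


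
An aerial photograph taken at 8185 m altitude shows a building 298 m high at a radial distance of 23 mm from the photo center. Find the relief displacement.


d = h * r / H = 298 * 23 / 8185 = 0.84 mm

0.84 mm


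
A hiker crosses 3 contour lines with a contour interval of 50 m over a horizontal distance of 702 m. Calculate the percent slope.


elevation change = 3 * 50 = 150 m
slope = 150 / 702 * 100 = 21.4%

21.4%


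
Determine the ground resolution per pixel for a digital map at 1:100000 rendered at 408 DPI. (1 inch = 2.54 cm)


pixel_cm = 2.54 / 408 ≈ 0.006225 cm
ground = pixel_cm * 100000 / 100 = 2.54 * 100000 / (408 * 100) = 254000 / 40800 ≈ 6.23 m

6.23 m


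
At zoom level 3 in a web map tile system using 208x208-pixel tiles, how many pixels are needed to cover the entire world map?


tiles per axis = 2^3 = 8
total tiles = 8^2 = 64
pixels per axis = 8 * 208 = 1664
total pixels = 1664^2 = 2768896

2768896 pixels


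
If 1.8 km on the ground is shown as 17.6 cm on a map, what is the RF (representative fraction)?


ground = 1.8 km = 180000 cm; RF denominator = ground / map = 180000 / 17.6 ≈ 10227; RF = 1:10227

1:10227


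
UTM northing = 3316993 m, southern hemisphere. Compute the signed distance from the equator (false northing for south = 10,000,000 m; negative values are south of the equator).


For southern: actual = 3316993 - 10000000 = -6683007 m

-6683007 m


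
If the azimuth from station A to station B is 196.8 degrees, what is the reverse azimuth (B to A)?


back azimuth = (196.8 + 180) mod 360 = 16.8 degrees

16.8 degrees


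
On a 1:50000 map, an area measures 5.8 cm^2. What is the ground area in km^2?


ground_area = 5.8 * (50000/100)^2 = 1450000.0 m^2 = 1.45 km^2

1.45 km^2


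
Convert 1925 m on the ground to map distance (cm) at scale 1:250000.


map_cm = 1925 * 100 / 250000 = 0.77 cm

0.77 cm


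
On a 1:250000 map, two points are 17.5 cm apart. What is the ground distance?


ground = 17.5 cm * 250000 / 100 = 43750.0 m = 43.75 km

43.75 km


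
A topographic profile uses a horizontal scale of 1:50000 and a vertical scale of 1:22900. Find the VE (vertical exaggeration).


VE = horizontal_scale / vertical_scale = 50000 / 22900 ≈ 2.2

2.2x


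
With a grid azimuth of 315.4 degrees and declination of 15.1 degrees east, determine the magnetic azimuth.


magnetic azimuth = grid azimuth - declination (east +ve)
mag_az = 315.4 - 15.1 = 300.3 degrees

300.3 degrees


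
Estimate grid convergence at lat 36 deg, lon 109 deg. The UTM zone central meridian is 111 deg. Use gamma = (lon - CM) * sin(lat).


gamma = (109 - 111) * sin(36) = -2 * 0.587785 = -1.176 degrees

-1.176 degrees


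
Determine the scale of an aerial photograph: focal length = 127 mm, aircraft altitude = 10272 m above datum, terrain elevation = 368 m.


scale = f / (H - h) = 127 mm / 9904 m = 127 / 9904000 = 1:77984

1:77984


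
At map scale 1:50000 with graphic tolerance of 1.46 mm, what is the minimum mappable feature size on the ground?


ground = 1.46 mm * 50000 / 1000 = 73.0 m

73.0 m


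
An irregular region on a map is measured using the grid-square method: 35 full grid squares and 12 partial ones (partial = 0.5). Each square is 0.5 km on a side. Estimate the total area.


effective squares = 35 + 12 * 0.5 = 41.0
area = 41.0 * 0.25 = 10.25 km^2

10.25 km^2


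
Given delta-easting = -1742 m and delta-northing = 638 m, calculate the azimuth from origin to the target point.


az = atan2(-1742, 638) = -69.9 deg
adjusted to 0-360: 290.1 degrees

290.1 degrees


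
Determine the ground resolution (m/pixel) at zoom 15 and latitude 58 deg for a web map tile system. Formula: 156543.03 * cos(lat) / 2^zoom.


res = 156543.03 * cos(58) / 2^15 = 156543.03 * 0.52991926 / 32768 = 2.53 m/pixel

2.53 m/pixel


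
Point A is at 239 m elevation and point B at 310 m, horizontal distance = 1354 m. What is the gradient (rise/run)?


gradient = (310 - 239) / 1354 = 71 / 1354 = 0.0524

0.0524


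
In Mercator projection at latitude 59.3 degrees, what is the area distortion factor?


area_distortion = 1/cos^2(59.3) = 3.837

3.837


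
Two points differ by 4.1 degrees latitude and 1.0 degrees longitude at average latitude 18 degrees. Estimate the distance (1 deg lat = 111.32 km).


dlat_km = 4.1 * 111.32 = 456.412
dlon_km = 1.0 * 111.32 * cos(18) ≈ 105.872
dist = sqrt(456.412^2 + 105.872^2) ≈ 468.5 km

468.5 km


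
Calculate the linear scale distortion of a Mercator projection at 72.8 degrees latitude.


SF = 1 / cos(72.8) = 1 / 0.295708 = 3.382

3.382


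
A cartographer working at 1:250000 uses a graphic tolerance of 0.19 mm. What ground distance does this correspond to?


ground = 0.19 mm * 250000 / 1000 = 47.5 m

47.5 m


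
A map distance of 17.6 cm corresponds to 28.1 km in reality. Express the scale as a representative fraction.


ground = 28.1 km = 2810000 cm; RF denominator = ground / map = 2810000 / 17.6 ≈ 159659; RF = 1:159659

1:159659


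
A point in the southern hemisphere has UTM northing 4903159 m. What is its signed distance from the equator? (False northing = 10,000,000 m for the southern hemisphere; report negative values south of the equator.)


For southern: actual = 4903159 - 10000000 = -5096841 m

-5096841 m


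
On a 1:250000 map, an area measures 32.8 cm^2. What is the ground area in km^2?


ground_area = 32.8 * (250000/100)^2 = 205000000.0 m^2 = 205.0 km^2

205.0 km^2


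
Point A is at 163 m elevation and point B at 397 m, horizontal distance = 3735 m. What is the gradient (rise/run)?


gradient = (397 - 163) / 3735 = 234 / 3735 = 0.0627

0.0627


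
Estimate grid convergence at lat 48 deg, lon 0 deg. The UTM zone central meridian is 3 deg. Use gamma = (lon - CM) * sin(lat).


gamma = (0 - 3) * sin(48) = -3 * 0.743145 = -2.229 degrees

-2.229 degrees


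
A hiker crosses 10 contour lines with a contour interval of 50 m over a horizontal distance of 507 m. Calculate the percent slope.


elevation change = 10 * 50 = 500 m
slope = 500 / 507 * 100 = 98.6%

98.6%


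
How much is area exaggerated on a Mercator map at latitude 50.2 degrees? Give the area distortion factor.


area_distortion = 1/cos^2(50.2) = 2.441

2.441


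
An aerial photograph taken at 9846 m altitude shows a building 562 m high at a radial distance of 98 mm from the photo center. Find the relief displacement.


d = h * r / H = 562 * 98 / 9846 = 5.59 mm

5.59 mm


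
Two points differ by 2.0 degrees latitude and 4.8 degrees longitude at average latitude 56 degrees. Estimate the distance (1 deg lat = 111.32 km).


dlat_km = 2.0 * 111.32 = 222.64
dlon_km = 4.8 * 111.32 * cos(56) ≈ 298.797
dist = sqrt(222.64^2 + 298.797^2) ≈ 372.6 km

372.6 km


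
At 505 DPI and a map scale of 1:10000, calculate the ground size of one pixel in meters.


pixel_cm = 2.54 / 505 ≈ 0.00503 cm
ground = pixel_cm * 10000 / 100 = 2.54 * 10000 / (505 * 100) = 25400 / 50500 ≈ 0.5 m

0.5 m


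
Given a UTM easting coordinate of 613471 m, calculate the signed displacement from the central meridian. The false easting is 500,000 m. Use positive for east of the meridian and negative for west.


displacement = 613471 - 500000 = 113471 m

113471 m


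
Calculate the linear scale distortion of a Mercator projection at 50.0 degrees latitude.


SF = 1 / cos(50.0) = 1 / 0.642788 = 1.556

1.556


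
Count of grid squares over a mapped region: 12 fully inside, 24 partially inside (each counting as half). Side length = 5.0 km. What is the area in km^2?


effective squares = 12 + 24 * 0.5 = 24.0
area = 24.0 * 25.0 = 600.0 km^2

600.0 km^2


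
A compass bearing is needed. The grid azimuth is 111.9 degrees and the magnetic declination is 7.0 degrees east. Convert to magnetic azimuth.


magnetic azimuth = grid azimuth - declination (east +ve)
mag_az = 111.9 - 7.0 = 104.9 degrees

104.9 degrees


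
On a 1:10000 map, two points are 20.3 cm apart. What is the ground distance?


ground = 20.3 cm * 10000 / 100 = 2030.0 m = 2.03 km

2.03 km


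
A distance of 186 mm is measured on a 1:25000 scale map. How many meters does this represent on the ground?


ground = 186 mm * 25000 / 1000 = 4650.0 m

4650.0 m


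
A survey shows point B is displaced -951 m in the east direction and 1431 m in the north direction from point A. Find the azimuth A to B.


az = atan2(-951, 1431) = -33.6 deg
adjusted to 0-360: 326.4 degrees

326.4 degrees


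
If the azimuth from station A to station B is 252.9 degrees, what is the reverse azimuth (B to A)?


back azimuth = (252.9 + 180) mod 360 = 72.9 degrees

72.9 degrees


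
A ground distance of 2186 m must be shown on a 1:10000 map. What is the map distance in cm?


map_cm = 2186 * 100 / 10000 = 21.86 cm

21.86 cm


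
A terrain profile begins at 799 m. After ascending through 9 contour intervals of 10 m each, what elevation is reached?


elevation = 799 + 9 * 10 = 889 m

889 m


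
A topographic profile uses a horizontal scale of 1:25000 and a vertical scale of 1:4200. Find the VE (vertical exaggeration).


VE = horizontal_scale / vertical_scale = 25000 / 4200 ≈ 6.0

6.0x


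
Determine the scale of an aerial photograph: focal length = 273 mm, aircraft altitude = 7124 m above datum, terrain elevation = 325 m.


scale = f / (H - h) = 273 mm / 6799 m = 273 / 6799000 = 1:24905

1:24905


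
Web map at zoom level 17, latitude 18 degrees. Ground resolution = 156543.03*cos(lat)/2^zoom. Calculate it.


res = 156543.03 * cos(18) / 2^17 = 156543.03 * 0.95105652 / 131072 = 1.14 m/pixel

1.14 m/pixel


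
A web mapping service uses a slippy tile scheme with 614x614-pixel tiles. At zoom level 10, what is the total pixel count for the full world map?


tiles per axis = 2^10 = 1024
total tiles = 1024^2 = 1048576
pixels per axis = 1024 * 614 = 628736
total pixels = 628736^2 = 395308957696

395308957696 pixels


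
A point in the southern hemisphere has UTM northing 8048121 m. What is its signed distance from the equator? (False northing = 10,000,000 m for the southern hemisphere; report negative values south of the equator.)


For southern: actual = 8048121 - 10000000 = -1951879 m

-1951879 m


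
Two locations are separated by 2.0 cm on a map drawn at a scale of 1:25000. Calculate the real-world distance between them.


ground = 2.0 cm * 25000 / 100 = 500.0 m

500.0 m


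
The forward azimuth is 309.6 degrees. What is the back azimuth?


back azimuth = (309.6 + 180) mod 360 = 129.6 degrees

129.6 degrees


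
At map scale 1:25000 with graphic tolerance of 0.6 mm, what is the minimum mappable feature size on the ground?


ground = 0.6 mm * 25000 / 1000 = 15.0 m

15.0 m


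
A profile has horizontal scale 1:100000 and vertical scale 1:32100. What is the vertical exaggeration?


VE = horizontal_scale / vertical_scale = 100000 / 32100 ≈ 3.1

3.1x


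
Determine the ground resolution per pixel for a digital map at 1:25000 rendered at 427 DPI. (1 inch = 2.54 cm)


pixel_cm = 2.54 / 427 ≈ 0.005948 cm
ground = pixel_cm * 25000 / 100 = 2.54 * 25000 / (427 * 100) = 63500 / 42700 ≈ 1.49 m

1.49 m


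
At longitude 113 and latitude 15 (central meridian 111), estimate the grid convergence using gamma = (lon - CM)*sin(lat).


gamma = (113 - 111) * sin(15) = 2 * 0.258819 = 0.518 degrees

0.518 degrees


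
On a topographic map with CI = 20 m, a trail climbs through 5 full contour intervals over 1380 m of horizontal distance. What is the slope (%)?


elevation change = 5 * 20 = 100 m
slope = 100 / 1380 * 100 = 7.2%

7.2%


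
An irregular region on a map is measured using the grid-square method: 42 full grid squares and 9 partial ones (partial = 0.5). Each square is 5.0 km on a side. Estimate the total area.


effective squares = 42 + 9 * 0.5 = 46.5
area = 46.5 * 25.0 = 1162.5 km^2

1162.5 km^2


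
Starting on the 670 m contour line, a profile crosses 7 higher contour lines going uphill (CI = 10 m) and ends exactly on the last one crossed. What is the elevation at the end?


elevation = 670 + 7 * 10 = 740 m

740 m


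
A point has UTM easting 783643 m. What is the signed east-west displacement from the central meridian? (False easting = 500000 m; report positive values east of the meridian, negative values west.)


displacement = 783643 - 500000 = 283643 m

283643 m


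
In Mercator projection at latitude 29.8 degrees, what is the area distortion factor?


area_distortion = 1/cos^2(29.8) = 1.328

1.328


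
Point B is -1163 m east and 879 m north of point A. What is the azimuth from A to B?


az = atan2(-1163, 879) = -52.9 deg
adjusted to 0-360: 307.1 degrees

307.1 degrees


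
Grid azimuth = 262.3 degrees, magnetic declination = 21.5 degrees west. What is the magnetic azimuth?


magnetic azimuth = grid azimuth - declination (east +ve)
mag_az = 262.3 - -21.5 = 283.8 degrees

283.8 degrees


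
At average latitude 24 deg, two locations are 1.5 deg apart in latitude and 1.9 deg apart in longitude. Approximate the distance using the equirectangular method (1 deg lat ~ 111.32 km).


dlat_km = 1.5 * 111.32 = 166.98
dlon_km = 1.9 * 111.32 * cos(24) ≈ 193.222
dist = sqrt(166.98^2 + 193.222^2) ≈ 255.4 km

255.4 km


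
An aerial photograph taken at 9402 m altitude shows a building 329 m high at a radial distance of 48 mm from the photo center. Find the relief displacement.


d = h * r / H = 329 * 48 / 9402 = 1.68 mm

1.68 mm


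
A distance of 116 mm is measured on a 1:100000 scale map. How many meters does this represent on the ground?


ground = 116 mm * 100000 / 1000 = 11600.0 m

11600.0 m


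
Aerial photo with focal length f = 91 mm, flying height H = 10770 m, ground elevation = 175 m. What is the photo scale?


scale = f / (H - h) = 91 mm / 10595 m = 91 / 10595000 = 1:116429

1:116429


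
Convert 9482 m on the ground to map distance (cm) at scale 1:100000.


map_cm = 9482 * 100 / 100000 = 9.482 cm ≈ 9.48 cm

9.48 cm


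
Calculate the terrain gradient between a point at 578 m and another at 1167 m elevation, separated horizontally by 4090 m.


gradient = (1167 - 578) / 4090 = 589 / 4090 = 0.144

0.144


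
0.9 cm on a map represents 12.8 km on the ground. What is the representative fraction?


ground = 12.8 km = 1280000 cm; RF denominator = ground / map = 1280000 / 0.9 ≈ 1422222; RF = 1:1422222

1:1422222


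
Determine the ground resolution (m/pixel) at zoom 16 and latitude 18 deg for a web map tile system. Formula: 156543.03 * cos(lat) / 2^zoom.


res = 156543.03 * cos(18) / 2^16 = 156543.03 * 0.95105652 / 65536 = 2.27 m/pixel

2.27 m/pixel


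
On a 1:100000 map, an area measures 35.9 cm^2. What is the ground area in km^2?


ground_area = 35.9 * (100000/100)^2 = 35900000.0 m^2 = 35.9 km^2

35.9 km^2


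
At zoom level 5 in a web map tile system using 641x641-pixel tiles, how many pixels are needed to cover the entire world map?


tiles per axis = 2^5 = 32
total tiles = 32^2 = 1024
pixels per axis = 32 * 641 = 20512
total pixels = 20512^2 = 420742144

420742144 pixels


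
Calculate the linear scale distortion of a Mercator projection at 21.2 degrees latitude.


SF = 1 / cos(21.2) = 1 / 0.932324 = 1.073

1.073


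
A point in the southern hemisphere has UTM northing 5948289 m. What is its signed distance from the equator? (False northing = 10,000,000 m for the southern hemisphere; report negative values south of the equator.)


For southern: actual = 5948289 - 10000000 = -4051711 m

-4051711 m


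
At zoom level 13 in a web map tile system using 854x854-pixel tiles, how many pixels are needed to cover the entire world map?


tiles per axis = 2^13 = 8192
total tiles = 8192^2 = 67108864
pixels per axis = 8192 * 854 = 6995968
total pixels = 6995968^2 = 48943568257024

48943568257024 pixels


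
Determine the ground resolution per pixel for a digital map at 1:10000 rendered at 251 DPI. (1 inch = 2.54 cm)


pixel_cm = 2.54 / 251 ≈ 0.01012 cm
ground = pixel_cm * 10000 / 100 = 2.54 * 10000 / (251 * 100) = 25400 / 25100 ≈ 1.01 m

1.01 m


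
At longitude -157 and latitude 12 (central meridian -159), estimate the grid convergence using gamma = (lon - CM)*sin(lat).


gamma = (-157 - -159) * sin(12) = 2 * 0.207912 = 0.416 degrees

0.416 degrees


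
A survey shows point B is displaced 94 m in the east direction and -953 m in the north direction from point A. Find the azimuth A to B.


az = atan2(94, -953) = 174.4 deg
adjusted to 0-360: 174.4 degrees

174.4 degrees


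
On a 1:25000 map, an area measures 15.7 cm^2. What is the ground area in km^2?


ground_area = 15.7 * (25000/100)^2 = 981250.0 m^2 = 0.98125 km^2 ≈ 0.981 km^2

0.981 km^2


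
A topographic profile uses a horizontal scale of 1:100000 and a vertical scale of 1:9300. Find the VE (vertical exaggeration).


VE = horizontal_scale / vertical_scale = 100000 / 9300 ≈ 10.8

10.8x


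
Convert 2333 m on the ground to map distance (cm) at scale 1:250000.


map_cm = 2333 * 100 / 250000 = 0.9332 cm ≈ 0.93 cm

0.93 cm


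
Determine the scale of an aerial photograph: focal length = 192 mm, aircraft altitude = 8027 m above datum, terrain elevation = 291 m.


scale = f / (H - h) = 192 mm / 7736 m = 192 / 7736000 = 1:40292

1:40292


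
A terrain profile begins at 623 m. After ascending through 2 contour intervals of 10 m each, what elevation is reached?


elevation = 623 + 2 * 10 = 643 m

643 m


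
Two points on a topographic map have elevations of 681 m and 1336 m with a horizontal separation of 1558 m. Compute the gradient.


gradient = (1336 - 681) / 1558 = 655 / 1558 = 0.4204

0.4204


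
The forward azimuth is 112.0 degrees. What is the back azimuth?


back azimuth = (112.0 + 180) mod 360 = 292.0 degrees

292.0 degrees


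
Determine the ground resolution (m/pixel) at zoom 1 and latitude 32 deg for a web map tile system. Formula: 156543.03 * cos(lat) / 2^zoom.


res = 156543.03 * cos(32) / 2^1 = 156543.03 * 0.8480481 / 2 = 66378.01 m/pixel

66378.01 m/pixel


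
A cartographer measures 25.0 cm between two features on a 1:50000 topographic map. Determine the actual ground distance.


ground = 25.0 cm * 50000 / 100 = 12500.0 m = 12.5 km

12.5 km


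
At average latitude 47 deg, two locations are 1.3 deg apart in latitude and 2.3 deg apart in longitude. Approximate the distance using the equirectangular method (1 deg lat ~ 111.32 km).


dlat_km = 1.3 * 111.32 = 144.716
dlon_km = 2.3 * 111.32 * cos(47) ≈ 174.616
dist = sqrt(144.716^2 + 174.616^2) ≈ 226.8 km

226.8 km


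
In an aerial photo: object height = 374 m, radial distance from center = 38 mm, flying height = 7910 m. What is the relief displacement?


d = h * r / H = 374 * 38 / 7910 = 1.8 mm

1.8 mm


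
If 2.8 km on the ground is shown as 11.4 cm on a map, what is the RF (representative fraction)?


ground = 2.8 km = 280000 cm; RF denominator = ground / map = 280000 / 11.4 ≈ 24561; RF = 1:24561

1:24561


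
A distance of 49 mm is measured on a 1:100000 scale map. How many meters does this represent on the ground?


ground = 49 mm * 100000 / 1000 = 4900.0 m

4900.0 m


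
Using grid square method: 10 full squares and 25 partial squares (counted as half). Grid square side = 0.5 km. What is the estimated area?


effective squares = 10 + 25 * 0.5 = 22.5
area = 22.5 * 0.25 = 5.625 km^2

5.625 km^2


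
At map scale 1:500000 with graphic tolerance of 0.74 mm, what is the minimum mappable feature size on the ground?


ground = 0.74 mm * 500000 / 1000 = 370.0 m

370.0 m


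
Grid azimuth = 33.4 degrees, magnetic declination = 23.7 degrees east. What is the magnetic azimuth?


magnetic azimuth = grid azimuth - declination (east +ve)
mag_az = 33.4 - 23.7 = 9.7 degrees

9.7 degrees


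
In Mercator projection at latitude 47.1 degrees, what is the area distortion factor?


area_distortion = 1/cos^2(47.1) = 2.158

2.158


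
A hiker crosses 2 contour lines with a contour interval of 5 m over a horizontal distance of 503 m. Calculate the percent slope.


elevation change = 2 * 5 = 10 m
slope = 10 / 503 * 100 = 2.0%

2.0%


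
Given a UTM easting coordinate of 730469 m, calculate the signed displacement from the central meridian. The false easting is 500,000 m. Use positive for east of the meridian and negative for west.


displacement = 730469 - 500000 = 230469 m

230469 m


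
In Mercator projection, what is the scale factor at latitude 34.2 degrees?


SF = 1 / cos(34.2) = 1 / 0.827081 = 1.209

1.209


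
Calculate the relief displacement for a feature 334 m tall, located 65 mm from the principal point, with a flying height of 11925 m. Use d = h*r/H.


d = h * r / H = 334 * 65 / 11925 = 1.82 mm

1.82 mm


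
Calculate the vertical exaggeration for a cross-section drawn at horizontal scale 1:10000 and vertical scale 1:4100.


VE = horizontal_scale / vertical_scale = 10000 / 4100 ≈ 2.4

2.4x


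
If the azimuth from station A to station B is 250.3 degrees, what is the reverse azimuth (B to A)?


back azimuth = (250.3 + 180) mod 360 = 70.3 degrees

70.3 degrees


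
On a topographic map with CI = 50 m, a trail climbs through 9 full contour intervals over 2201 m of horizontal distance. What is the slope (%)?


elevation change = 9 * 50 = 450 m
slope = 450 / 2201 * 100 = 20.4%

20.4%


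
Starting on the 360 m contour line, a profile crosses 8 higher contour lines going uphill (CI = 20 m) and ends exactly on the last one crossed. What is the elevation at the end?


elevation = 360 + 8 * 20 = 520 m

520 m


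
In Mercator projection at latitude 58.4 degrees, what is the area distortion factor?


area_distortion = 1/cos^2(58.4) = 3.642

3.642


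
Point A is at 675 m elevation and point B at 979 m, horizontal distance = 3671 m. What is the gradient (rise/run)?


gradient = (979 - 675) / 3671 = 304 / 3671 = 0.0828

0.0828


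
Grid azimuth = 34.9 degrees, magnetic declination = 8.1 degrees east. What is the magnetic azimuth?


magnetic azimuth = grid azimuth - declination (east +ve)
mag_az = 34.9 - 8.1 = 26.8 degrees

26.8 degrees
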